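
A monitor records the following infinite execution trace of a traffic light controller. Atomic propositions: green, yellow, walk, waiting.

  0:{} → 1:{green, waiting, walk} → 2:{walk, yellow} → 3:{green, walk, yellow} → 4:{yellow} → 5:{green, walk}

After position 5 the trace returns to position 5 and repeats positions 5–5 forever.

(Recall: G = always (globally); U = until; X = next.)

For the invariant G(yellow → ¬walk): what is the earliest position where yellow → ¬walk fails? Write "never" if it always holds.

2

Check yellow → ¬walk at each position in order: 0 ✓, 1 ✓.
At position 2 the labels are {walk, yellow}, so yellow → ¬walk is false there. This is the first violation.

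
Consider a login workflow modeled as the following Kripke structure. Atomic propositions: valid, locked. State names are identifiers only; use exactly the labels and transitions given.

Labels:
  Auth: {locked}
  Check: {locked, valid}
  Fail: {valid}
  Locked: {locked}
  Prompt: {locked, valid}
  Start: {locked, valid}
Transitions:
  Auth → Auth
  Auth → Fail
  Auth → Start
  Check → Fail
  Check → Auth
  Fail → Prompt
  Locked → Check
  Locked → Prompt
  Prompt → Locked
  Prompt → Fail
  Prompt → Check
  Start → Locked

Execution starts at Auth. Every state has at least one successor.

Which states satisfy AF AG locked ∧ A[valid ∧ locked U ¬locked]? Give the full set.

States satisfying AG locked: ∅.
States satisfying AF AG locked: ∅.
States satisfying valid ∧ locked: {Check, Prompt, Start}.
States satisfying ¬locked: {Fail}.
States satisfying A[valid ∧ locked U ¬locked]: {Fail}.
States satisfying AF AG locked ∧ A[valid ∧ locked U ¬locked]: ∅.

none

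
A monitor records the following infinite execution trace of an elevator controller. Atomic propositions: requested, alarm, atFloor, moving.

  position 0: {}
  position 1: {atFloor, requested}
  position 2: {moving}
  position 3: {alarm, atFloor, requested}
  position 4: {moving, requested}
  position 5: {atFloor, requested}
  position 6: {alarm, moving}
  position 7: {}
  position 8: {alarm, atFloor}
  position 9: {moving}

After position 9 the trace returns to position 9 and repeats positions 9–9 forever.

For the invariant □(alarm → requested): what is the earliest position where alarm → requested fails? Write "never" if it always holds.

6

Check alarm → requested at each position in order: 0 ✓, 1 ✓, 2 ✓, 3 ✓, 4 ✓, 5 ✓.
At position 6 the labels are {alarm, moving}, so alarm → requested is false there. This is the first violation.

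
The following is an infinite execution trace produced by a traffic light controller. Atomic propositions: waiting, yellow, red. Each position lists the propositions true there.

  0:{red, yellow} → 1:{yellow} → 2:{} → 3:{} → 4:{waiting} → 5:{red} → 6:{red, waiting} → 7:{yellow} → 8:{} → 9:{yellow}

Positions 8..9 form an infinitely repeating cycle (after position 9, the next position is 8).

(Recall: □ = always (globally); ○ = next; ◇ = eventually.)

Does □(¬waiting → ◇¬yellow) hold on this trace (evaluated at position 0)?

¬waiting → ◇¬yellow holds at every position 0..9, and those are all positions ever visited, so □(¬waiting → ◇¬yellow) holds.
Positions where ¬waiting holds: 0, 1, 2, 3, 5, 7, 8, 9.
Check ◇¬yellow at each: 0→ok, 1→ok, 2→ok, 3→ok, 5→ok, 7→ok, 8→ok, 9→ok.

Yes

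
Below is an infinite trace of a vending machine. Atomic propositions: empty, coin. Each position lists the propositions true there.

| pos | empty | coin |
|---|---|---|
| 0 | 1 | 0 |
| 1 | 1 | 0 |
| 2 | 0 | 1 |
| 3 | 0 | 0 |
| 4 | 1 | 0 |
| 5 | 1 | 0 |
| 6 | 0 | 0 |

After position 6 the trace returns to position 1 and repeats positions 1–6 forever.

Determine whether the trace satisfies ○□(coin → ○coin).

The position after 0 is 1; □(coin → ○coin) is false there.

Violated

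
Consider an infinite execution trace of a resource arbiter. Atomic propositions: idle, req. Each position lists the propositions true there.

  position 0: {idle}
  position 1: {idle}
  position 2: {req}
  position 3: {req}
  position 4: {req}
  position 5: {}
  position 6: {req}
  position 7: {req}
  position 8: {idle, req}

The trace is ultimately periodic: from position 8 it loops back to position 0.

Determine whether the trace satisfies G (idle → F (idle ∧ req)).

Yes

idle → F (idle ∧ req) holds at every position 0..8, and those are all positions ever visited, so G (idle → F (idle ∧ req)) holds.
Positions where idle holds: 0, 1, 8.
Check F (idle ∧ req) at each: 0→ok, 1→ok, 8→ok.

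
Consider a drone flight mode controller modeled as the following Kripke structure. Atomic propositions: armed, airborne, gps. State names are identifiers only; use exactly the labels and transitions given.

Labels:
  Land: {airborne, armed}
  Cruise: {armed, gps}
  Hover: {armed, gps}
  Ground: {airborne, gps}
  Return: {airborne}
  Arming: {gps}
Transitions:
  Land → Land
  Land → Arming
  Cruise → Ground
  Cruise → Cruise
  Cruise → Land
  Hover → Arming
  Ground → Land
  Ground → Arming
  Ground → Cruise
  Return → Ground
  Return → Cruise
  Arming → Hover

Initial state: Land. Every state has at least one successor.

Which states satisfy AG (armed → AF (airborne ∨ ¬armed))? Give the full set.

{Land, Hover, Arming}

States satisfying armed → AF (airborne ∨ ¬armed): {Land, Hover, Ground, Return, Arming}.
States satisfying AG (armed → AF (airborne ∨ ¬armed)): {Land, Hover, Arming}.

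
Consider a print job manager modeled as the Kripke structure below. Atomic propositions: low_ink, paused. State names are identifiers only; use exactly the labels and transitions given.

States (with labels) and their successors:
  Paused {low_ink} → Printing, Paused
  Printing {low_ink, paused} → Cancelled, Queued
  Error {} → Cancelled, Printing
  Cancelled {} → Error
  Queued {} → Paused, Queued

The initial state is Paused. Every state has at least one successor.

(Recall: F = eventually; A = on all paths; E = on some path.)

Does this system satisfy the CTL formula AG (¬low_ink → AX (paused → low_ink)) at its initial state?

Satisfied

States satisfying ¬low_ink → AX (paused → low_ink): {Paused, Printing, Error, Cancelled, Queued}.
States satisfying AG (¬low_ink → AX (paused → low_ink)): {Paused, Printing, Error, Cancelled, Queued}.
Every state reachable from Paused satisfies ¬low_ink → AX (paused → low_ink).
Paused ∈ Sat(AG (¬low_ink → AX (paused → low_ink))).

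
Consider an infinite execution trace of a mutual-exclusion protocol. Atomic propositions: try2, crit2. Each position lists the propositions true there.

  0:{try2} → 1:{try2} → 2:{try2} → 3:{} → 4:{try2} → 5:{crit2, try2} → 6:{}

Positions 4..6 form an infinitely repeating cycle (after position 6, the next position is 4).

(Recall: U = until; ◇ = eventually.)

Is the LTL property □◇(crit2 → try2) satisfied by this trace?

◇(crit2 → try2) holds at every position 0..6, and those are all positions ever visited, so □◇(crit2 → try2) holds.

Satisfied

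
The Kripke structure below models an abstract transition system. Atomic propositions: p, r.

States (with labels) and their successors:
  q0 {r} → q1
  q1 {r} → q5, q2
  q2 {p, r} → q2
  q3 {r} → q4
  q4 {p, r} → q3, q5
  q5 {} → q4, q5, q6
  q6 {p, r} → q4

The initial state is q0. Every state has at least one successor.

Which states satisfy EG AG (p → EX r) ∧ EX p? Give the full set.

States satisfying AG (p → EX r): {q0, q1, q2, q3, q4, q5, q6}.
States satisfying EG AG (p → EX r): {q0, q1, q2, q3, q4, q5, q6}.
States satisfying p: {q2, q4, q6}.
States satisfying EX p: {q1, q2, q3, q5, q6}.
States satisfying EG AG (p → EX r) ∧ EX p: {q1, q2, q3, q5, q6}.

{q1, q2, q3, q5, q6}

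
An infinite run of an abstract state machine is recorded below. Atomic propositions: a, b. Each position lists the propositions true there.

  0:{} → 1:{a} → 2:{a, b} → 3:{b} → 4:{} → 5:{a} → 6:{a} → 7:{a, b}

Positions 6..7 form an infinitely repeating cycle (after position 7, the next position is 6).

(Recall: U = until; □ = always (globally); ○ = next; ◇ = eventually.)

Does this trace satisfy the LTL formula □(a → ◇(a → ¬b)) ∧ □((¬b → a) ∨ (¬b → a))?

No

a → ◇(a → ¬b) holds at every position 0..7, and those are all positions ever visited, so □(a → ◇(a → ¬b)) holds.
Positions where a holds: 1, 2, 5, 6, 7.
Check ◇(a → ¬b) at each: 1→ok, 2→ok, 5→ok, 6→ok, 7→ok.
(¬b → a) ∨ (¬b → a) must hold at every position from 0 onward. It fails at position 0, so □((¬b → a) ∨ (¬b → a)) is false.
At position 0: □(a → ◇(a → ¬b)) is true; □((¬b → a) ∨ (¬b → a)) is false; so □(a → ◇(a → ¬b)) ∧ □((¬b → a) ∨ (¬b → a)) is false.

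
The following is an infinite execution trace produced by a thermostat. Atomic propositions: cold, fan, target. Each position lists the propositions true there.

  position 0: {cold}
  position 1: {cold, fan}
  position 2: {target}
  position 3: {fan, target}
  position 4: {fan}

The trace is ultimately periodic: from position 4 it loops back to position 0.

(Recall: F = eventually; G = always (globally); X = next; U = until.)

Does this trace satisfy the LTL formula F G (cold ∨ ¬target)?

G (cold ∨ ¬target) is false at every position 0..4, so it never becomes true and F G (cold ∨ ¬target) fails.

Does not hold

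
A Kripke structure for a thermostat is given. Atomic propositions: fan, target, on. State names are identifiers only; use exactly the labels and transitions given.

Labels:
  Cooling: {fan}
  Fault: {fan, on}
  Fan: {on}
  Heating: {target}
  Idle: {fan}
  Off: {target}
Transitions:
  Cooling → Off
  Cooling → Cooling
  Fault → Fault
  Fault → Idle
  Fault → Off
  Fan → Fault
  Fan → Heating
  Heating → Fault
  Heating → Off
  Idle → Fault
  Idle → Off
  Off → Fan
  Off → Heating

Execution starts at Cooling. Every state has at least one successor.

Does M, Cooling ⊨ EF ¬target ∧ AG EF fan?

Satisfied

States satisfying ¬target: {Cooling, Fault, Fan, Idle}.
States satisfying EF ¬target: {Cooling, Fault, Fan, Heating, Idle, Off}.
States satisfying EF fan: {Cooling, Fault, Fan, Heating, Idle, Off}.
States satisfying AG EF fan: {Cooling, Fault, Fan, Heating, Idle, Off}.
States satisfying EF ¬target ∧ AG EF fan: {Cooling, Fault, Fan, Heating, Idle, Off}.
Cooling ∈ Sat(EF ¬target ∧ AG EF fan).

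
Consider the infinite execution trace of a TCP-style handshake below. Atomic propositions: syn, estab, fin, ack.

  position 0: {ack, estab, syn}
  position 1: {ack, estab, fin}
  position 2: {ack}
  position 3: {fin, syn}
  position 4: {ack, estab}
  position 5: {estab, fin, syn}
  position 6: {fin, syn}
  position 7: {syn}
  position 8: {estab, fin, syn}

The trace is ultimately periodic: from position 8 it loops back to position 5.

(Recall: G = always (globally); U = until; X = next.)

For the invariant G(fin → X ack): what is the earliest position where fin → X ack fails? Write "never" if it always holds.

5

Check fin → X ack at each position in order: 0 ✓, 1 ✓, 2 ✓, 3 ✓, 4 ✓.
At position 5 the labels are {estab, fin, syn} and the next position 6 has {fin, syn}, so fin → X ack is false there. This is the first violation.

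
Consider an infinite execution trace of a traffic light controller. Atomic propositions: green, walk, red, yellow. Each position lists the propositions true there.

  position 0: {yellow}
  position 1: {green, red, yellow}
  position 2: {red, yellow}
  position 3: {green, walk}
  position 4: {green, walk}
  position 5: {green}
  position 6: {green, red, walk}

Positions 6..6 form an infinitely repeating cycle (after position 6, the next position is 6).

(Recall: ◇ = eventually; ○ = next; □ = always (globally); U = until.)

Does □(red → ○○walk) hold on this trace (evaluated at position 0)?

red → ○○walk holds at every position 0..6, and those are all positions ever visited, so □(red → ○○walk) holds.
Positions where red holds: 1, 2, 6.
Check ○○walk at each: 1→ok, 2→ok, 6→ok.

Satisfied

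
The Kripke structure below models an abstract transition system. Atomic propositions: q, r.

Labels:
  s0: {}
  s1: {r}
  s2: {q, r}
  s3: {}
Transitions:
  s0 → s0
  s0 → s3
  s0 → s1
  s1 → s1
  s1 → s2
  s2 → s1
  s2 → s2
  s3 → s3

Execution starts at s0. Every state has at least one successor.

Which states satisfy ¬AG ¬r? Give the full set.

{s0, s1, s2}

States satisfying ¬r: {s0, s3}.
States satisfying AG ¬r: {s3}.
States satisfying ¬AG ¬r: {s0, s1, s2}.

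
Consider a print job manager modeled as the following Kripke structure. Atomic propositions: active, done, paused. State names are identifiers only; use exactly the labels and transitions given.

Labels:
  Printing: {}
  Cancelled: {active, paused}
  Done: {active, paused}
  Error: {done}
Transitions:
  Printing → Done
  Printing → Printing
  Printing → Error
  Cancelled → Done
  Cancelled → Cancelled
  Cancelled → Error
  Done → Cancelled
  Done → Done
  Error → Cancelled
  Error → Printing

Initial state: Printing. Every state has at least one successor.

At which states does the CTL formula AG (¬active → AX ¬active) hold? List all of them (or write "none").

none

States satisfying ¬active → AX ¬active: {Cancelled, Done}.
States satisfying AG (¬active → AX ¬active): ∅.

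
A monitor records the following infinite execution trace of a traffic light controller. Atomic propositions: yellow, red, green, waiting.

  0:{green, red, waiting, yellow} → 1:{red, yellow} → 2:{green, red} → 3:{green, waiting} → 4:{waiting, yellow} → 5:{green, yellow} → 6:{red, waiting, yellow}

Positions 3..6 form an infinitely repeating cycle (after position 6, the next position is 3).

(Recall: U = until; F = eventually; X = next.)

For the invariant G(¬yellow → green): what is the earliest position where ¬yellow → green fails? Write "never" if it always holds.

¬yellow → green holds at every position 0..6, and those are all the positions the trace ever visits, so the invariant G(¬yellow → green) is never violated.

never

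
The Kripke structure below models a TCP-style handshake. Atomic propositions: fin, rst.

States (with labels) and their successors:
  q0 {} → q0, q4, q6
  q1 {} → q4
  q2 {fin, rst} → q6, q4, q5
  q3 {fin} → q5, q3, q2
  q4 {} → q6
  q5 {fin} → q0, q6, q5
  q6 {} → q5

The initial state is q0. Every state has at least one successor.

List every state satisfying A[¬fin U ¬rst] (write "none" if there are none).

States satisfying ¬fin: {q0, q1, q4, q6}.
States satisfying ¬rst: {q0, q1, q3, q4, q5, q6}.
States satisfying A[¬fin U ¬rst]: {q0, q1, q3, q4, q5, q6}.

{q0, q1, q3, q4, q5, q6}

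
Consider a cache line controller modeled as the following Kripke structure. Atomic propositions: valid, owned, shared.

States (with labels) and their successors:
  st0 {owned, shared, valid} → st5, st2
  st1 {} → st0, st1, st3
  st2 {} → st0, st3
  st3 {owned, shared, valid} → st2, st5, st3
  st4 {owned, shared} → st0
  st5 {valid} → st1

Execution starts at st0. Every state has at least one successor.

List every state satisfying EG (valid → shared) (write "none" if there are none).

{st0, st1, st2, st3, st4}

States satisfying valid → shared: {st0, st1, st2, st3, st4}.
States satisfying EG (valid → shared): {st0, st1, st2, st3, st4}.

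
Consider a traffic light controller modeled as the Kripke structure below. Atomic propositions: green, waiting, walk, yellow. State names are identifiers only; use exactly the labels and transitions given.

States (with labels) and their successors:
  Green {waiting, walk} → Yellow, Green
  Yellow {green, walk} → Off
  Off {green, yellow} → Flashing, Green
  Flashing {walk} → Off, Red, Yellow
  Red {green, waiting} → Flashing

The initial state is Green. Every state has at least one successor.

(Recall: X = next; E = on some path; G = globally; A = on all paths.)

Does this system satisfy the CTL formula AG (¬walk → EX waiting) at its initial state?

States satisfying ¬walk → EX waiting: {Green, Yellow, Off, Flashing}.
States satisfying AG (¬walk → EX waiting): ∅.
Red is reachable from Green and violates ¬walk → EX waiting, so AG fails at Green.
Green ∉ Sat(AG (¬walk → EX waiting)).

Violated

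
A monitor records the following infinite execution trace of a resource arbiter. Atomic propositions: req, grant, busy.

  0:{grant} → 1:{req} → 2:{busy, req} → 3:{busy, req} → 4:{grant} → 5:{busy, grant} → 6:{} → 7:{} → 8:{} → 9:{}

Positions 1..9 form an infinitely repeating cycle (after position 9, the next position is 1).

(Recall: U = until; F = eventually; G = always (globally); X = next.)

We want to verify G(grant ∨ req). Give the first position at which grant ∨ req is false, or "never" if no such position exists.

6

Check grant ∨ req at each position in order: 0 ✓, 1 ✓, 2 ✓, 3 ✓, 4 ✓, 5 ✓.
At position 6 the labels are {}, so grant ∨ req is false there. This is the first violation.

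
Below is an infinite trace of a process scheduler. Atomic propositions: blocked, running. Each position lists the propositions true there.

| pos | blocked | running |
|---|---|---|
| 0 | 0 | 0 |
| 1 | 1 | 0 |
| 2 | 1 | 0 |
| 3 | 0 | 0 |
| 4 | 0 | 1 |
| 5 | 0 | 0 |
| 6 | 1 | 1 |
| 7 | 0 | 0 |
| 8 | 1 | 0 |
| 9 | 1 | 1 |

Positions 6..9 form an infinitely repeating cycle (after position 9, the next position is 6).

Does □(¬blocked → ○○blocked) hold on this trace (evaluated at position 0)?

Does not hold

¬blocked → ○○blocked must hold at every position from 0 onward. It fails at position 3, so □(¬blocked → ○○blocked) is false.
Positions where ¬blocked holds: 0, 3, 4, 5, 7.
Check ○○blocked at each: 0→ok, 3→fails, 4→ok, 5→fails, 7→ok.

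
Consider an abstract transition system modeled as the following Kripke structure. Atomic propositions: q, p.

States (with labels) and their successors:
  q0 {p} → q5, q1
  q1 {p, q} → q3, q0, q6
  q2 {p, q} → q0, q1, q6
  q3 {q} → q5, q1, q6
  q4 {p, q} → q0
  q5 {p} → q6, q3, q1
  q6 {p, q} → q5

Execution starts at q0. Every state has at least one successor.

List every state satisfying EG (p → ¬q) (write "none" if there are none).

States satisfying p → ¬q: {q0, q3, q5}.
States satisfying EG (p → ¬q): {q0, q3, q5}.

{q0, q3, q5}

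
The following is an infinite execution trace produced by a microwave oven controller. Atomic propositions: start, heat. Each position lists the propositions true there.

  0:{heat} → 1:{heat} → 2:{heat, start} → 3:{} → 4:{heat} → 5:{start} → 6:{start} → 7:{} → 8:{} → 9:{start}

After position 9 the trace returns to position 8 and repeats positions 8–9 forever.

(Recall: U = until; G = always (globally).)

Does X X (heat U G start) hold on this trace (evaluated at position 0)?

The position after 0 is 1; X (heat U G start) is false there.

No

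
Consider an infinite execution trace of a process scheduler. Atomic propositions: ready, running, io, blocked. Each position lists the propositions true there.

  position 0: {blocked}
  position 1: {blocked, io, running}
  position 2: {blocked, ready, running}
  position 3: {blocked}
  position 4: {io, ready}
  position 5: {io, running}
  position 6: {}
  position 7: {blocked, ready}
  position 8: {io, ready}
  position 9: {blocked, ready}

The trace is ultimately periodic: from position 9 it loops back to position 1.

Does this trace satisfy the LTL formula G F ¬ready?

Satisfied

F ¬ready holds at every position 0..9, and those are all positions ever visited, so G F ¬ready holds.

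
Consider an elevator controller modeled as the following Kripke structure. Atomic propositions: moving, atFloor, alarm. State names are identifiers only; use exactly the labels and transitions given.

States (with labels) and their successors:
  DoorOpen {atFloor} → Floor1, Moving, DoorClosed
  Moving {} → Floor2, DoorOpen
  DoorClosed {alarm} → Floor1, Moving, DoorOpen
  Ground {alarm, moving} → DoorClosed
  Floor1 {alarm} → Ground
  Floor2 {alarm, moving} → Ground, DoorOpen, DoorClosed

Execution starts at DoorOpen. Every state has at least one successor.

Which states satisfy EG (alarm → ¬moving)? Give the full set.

States satisfying alarm → ¬moving: {DoorOpen, Moving, DoorClosed, Floor1}.
States satisfying EG (alarm → ¬moving): {DoorOpen, Moving, DoorClosed}.

{DoorOpen, Moving, DoorClosed}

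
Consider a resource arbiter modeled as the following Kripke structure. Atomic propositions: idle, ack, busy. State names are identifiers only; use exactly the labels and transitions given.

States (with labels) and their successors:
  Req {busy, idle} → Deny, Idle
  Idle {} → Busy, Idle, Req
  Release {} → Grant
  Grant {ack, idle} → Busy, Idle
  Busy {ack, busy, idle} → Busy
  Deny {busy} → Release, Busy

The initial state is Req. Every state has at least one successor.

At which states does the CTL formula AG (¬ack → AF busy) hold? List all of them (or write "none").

{Busy}

States satisfying ¬ack → AF busy: {Req, Grant, Busy, Deny}.
States satisfying AG (¬ack → AF busy): {Busy}.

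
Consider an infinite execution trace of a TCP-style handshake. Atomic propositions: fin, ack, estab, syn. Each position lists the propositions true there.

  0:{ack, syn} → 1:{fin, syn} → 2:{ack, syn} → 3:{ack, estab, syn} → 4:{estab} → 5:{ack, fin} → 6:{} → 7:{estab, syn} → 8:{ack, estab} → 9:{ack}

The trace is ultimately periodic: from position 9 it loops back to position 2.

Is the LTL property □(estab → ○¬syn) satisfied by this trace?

estab → ○¬syn holds at every position 0..9, and those are all positions ever visited, so □(estab → ○¬syn) holds.
Positions where estab holds: 3, 4, 7, 8.
Check ○¬syn at each: 3→ok, 4→ok, 7→ok, 8→ok.

Satisfied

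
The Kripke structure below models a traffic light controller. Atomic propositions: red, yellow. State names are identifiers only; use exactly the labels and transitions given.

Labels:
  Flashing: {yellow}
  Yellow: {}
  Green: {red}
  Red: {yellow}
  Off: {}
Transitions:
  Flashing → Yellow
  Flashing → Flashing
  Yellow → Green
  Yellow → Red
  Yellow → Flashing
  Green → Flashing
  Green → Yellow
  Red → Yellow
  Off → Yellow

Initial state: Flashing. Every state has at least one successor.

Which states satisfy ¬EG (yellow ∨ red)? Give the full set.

States satisfying yellow ∨ red: {Flashing, Green, Red}.
States satisfying EG (yellow ∨ red): {Flashing, Green}.
States satisfying ¬EG (yellow ∨ red): {Yellow, Red, Off}.

{Yellow, Red, Off}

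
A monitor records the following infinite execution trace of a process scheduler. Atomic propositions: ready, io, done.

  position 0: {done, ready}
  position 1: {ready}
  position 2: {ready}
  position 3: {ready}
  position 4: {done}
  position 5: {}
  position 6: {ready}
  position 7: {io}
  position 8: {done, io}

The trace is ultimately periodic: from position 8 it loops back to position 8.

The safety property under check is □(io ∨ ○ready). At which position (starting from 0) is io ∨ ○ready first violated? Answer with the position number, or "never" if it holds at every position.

Check io ∨ ○ready at each position in order: 0 ✓, 1 ✓, 2 ✓.
At position 3 the labels are {ready} and the next position 4 has {done}, so io ∨ ○ready is false there. This is the first violation.

3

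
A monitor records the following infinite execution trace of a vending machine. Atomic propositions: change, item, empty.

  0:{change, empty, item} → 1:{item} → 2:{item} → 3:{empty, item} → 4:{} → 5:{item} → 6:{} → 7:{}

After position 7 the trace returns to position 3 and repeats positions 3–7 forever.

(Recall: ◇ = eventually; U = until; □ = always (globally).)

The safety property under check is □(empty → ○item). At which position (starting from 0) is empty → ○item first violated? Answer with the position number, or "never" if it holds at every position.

Check empty → ○item at each position in order: 0 ✓, 1 ✓, 2 ✓.
At position 3 the labels are {empty, item} and the next position 4 has {}, so empty → ○item is false there. This is the first violation.

3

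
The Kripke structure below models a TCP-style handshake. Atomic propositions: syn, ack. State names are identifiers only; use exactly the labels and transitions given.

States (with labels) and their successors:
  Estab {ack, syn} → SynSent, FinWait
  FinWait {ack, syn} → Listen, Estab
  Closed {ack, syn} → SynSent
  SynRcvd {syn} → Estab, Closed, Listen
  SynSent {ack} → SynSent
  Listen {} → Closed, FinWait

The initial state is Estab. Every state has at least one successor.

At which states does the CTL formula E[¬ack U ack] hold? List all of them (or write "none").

States satisfying ¬ack: {SynRcvd, Listen}.
States satisfying ack: {Estab, FinWait, Closed, SynSent}.
States satisfying E[¬ack U ack]: {Estab, FinWait, Closed, SynRcvd, SynSent, Listen}.

{Estab, FinWait, Closed, SynRcvd, SynSent, Listen}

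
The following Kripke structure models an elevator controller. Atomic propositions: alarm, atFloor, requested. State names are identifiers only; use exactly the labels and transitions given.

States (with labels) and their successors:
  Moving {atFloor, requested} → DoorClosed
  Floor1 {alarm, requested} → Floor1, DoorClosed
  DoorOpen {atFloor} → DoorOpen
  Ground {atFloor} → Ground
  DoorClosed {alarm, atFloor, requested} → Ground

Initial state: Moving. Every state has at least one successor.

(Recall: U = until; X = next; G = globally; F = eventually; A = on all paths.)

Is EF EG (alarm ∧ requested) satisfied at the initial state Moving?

No

States satisfying EG (alarm ∧ requested): {Floor1}.
States satisfying EF EG (alarm ∧ requested): {Floor1}.
No suitable path/successor from Moving witnesses the formula.
Moving ∉ Sat(EF EG (alarm ∧ requested)).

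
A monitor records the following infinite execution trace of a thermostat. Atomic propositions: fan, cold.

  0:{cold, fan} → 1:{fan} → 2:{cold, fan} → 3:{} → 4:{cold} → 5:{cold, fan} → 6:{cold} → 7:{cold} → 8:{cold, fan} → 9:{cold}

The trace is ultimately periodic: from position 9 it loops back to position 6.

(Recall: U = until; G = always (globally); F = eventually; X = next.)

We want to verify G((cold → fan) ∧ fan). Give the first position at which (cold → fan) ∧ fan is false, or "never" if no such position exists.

Check (cold → fan) ∧ fan at each position in order: 0 ✓, 1 ✓, 2 ✓.
At position 3 the labels are {}, so (cold → fan) ∧ fan is false there. This is the first violation.

3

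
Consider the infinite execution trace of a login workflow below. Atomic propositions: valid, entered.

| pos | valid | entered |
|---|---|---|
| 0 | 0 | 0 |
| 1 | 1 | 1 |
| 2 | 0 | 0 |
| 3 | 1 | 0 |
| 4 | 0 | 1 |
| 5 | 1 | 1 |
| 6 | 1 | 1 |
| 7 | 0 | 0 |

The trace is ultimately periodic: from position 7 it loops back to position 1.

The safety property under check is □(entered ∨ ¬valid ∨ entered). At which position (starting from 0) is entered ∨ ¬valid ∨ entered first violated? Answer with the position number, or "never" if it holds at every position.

3

Check entered ∨ ¬valid ∨ entered at each position in order: 0 ✓, 1 ✓, 2 ✓.
At position 3 the labels are {valid}, so entered ∨ ¬valid ∨ entered is false there. This is the first violation.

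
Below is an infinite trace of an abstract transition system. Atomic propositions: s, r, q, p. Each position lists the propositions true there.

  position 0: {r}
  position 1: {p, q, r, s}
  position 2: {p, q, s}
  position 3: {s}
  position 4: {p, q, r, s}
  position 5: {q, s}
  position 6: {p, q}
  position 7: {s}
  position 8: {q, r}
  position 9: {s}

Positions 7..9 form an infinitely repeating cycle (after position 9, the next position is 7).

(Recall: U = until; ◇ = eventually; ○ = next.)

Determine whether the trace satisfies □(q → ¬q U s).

Violated

q → ¬q U s must hold at every position from 0 onward. It fails at position 6, so □(q → ¬q U s) is false.
Positions where q holds: 1, 2, 4, 5, 6, 8.
Check ¬q U s at each: 1→ok, 2→ok, 4→ok, 5→ok, 6→fails, 8→fails.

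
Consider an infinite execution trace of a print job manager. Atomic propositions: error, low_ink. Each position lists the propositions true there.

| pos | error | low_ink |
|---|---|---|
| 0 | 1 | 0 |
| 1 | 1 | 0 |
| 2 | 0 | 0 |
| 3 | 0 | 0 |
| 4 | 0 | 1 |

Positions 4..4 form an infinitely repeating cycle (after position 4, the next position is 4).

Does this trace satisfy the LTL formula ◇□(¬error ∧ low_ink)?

Satisfied

□(¬error ∧ low_ink) holds at position 4, which is reachable from 0, so ◇□(¬error ∧ low_ink) holds.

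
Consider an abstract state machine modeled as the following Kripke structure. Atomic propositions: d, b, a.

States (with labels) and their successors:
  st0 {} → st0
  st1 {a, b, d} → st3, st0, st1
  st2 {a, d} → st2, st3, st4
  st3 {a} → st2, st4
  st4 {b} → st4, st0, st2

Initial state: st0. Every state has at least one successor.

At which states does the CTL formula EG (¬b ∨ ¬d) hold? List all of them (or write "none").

States satisfying ¬b ∨ ¬d: {st0, st2, st3, st4}.
States satisfying EG (¬b ∨ ¬d): {st0, st2, st3, st4}.

{st0, st2, st3, st4}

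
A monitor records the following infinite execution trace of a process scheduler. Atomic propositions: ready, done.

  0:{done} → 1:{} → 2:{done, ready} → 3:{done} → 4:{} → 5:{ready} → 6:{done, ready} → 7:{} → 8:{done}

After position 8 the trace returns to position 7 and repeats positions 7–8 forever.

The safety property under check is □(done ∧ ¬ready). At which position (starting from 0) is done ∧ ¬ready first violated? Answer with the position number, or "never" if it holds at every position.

1

Check done ∧ ¬ready at each position in order: 0 ✓.
At position 1 the labels are {}, so done ∧ ¬ready is false there. This is the first violation.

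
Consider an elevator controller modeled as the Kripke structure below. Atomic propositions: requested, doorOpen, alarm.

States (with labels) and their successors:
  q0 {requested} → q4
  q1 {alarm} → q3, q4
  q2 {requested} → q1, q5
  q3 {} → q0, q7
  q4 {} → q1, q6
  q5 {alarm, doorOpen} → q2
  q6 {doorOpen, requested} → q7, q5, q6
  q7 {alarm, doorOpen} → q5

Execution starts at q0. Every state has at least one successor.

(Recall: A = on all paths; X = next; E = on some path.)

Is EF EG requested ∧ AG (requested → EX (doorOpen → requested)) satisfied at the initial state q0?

States satisfying EG requested: {q6}.
States satisfying EF EG requested: {q0, q1, q2, q3, q4, q5, q6, q7}.
States satisfying requested → EX (doorOpen → requested): {q0, q1, q2, q3, q4, q5, q6, q7}.
States satisfying AG (requested → EX (doorOpen → requested)): {q0, q1, q2, q3, q4, q5, q6, q7}.
States satisfying EF EG requested ∧ AG (requested → EX (doorOpen → requested)): {q0, q1, q2, q3, q4, q5, q6, q7}.
q0 ∈ Sat(EF EG requested ∧ AG (requested → EX (doorOpen → requested))).

Holds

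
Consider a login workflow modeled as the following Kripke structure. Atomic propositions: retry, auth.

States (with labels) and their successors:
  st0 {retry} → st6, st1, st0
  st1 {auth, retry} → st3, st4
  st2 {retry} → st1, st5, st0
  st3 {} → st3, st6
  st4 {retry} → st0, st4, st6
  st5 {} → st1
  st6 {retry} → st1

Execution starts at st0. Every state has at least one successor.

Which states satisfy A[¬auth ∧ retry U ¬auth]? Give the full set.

States satisfying ¬auth ∧ retry: {st0, st2, st4, st6}.
States satisfying ¬auth: {st0, st2, st3, st4, st5, st6}.
States satisfying A[¬auth ∧ retry U ¬auth]: {st0, st2, st3, st4, st5, st6}.

{st0, st2, st3, st4, st5, st6}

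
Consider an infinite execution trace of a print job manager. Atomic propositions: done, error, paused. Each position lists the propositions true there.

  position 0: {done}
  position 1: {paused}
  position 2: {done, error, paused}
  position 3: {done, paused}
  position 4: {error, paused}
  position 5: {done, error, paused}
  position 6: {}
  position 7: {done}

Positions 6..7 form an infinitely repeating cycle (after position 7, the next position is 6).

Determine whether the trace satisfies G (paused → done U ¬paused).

No

paused → done U ¬paused must hold at every position from 0 onward. It fails at position 1, so G (paused → done U ¬paused) is false.
Positions where paused holds: 1, 2, 3, 4, 5.
Check done U ¬paused at each: 1→fails, 2→fails, 3→fails, 4→fails, 5→ok.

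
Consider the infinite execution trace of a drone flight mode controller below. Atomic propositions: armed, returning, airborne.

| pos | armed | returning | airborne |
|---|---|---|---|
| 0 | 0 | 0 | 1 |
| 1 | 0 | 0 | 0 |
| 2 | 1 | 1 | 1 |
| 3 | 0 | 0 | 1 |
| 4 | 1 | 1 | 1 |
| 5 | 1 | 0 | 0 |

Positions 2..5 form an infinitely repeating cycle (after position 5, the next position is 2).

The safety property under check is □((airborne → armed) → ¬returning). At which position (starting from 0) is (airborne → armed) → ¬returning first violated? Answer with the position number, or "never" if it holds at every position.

Check (airborne → armed) → ¬returning at each position in order: 0 ✓, 1 ✓.
At position 2 the labels are {airborne, armed, returning}, so (airborne → armed) → ¬returning is false there. This is the first violation.

2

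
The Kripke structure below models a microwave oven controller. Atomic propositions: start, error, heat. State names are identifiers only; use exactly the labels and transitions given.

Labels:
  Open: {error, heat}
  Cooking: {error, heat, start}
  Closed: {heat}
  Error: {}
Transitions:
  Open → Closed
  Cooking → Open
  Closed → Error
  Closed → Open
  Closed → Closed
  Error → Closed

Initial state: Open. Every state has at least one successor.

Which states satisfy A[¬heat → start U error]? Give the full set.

{Open, Cooking}

States satisfying ¬heat → start: {Open, Cooking, Closed}.
States satisfying error: {Open, Cooking}.
States satisfying A[¬heat → start U error]: {Open, Cooking}.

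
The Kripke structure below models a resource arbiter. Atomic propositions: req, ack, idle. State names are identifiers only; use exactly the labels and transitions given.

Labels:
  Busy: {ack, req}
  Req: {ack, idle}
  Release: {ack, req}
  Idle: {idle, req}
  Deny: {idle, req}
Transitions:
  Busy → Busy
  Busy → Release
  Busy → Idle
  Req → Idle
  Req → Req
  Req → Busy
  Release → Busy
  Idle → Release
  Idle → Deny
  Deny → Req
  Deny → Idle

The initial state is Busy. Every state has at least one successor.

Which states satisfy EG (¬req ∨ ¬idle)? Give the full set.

{Busy, Req, Release}

States satisfying ¬req ∨ ¬idle: {Busy, Req, Release}.
States satisfying EG (¬req ∨ ¬idle): {Busy, Req, Release}.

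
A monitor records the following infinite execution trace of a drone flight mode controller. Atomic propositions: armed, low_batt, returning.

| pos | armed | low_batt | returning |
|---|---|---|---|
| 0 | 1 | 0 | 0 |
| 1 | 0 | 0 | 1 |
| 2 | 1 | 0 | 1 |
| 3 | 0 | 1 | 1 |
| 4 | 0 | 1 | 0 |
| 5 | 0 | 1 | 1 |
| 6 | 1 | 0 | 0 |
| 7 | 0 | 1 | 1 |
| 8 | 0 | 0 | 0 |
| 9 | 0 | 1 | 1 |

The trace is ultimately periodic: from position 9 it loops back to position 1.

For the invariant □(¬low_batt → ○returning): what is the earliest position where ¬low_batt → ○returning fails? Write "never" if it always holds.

never

¬low_batt → ○returning holds at every position 0..9, and those are all the positions the trace ever visits, so the invariant □(¬low_batt → ○returning) is never violated.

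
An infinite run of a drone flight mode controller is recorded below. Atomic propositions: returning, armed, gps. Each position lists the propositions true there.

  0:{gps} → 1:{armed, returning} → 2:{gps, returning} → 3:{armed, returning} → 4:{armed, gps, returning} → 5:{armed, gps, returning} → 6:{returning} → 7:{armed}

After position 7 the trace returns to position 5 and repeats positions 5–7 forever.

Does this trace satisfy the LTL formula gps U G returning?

Walking from position 0: at position 1, G returning has not yet held and gps fails, so gps U G returning is false.

No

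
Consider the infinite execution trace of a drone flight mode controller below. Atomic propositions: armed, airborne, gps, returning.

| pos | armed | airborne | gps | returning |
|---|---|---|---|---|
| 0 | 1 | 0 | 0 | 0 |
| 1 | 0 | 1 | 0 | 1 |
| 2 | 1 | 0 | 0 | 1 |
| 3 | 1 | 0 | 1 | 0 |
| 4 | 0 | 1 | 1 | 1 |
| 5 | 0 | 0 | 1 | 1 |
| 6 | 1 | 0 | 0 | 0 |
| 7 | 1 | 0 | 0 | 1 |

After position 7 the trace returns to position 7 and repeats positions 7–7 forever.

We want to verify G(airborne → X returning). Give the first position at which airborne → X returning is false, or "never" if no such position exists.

never

airborne → X returning holds at every position 0..7, and those are all the positions the trace ever visits, so the invariant G(airborne → X returning) is never violated.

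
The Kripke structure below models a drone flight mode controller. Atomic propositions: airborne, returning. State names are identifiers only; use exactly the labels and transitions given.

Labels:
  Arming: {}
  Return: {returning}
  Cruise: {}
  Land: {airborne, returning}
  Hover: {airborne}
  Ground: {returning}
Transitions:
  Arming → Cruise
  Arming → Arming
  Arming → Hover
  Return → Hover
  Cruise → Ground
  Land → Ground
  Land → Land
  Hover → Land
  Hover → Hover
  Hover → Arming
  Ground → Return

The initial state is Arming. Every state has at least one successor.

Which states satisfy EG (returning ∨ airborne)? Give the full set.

{Return, Land, Hover, Ground}

States satisfying returning ∨ airborne: {Return, Land, Hover, Ground}.
States satisfying EG (returning ∨ airborne): {Return, Land, Hover, Ground}.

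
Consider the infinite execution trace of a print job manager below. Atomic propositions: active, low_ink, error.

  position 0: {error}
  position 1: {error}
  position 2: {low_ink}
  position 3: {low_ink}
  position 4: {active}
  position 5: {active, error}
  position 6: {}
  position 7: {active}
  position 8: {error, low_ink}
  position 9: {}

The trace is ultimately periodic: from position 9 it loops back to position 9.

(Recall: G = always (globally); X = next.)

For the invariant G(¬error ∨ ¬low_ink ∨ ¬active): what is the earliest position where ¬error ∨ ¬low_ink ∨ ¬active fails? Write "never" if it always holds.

never

¬error ∨ ¬low_ink ∨ ¬active holds at every position 0..9, and those are all the positions the trace ever visits, so the invariant G(¬error ∨ ¬low_ink ∨ ¬active) is never violated.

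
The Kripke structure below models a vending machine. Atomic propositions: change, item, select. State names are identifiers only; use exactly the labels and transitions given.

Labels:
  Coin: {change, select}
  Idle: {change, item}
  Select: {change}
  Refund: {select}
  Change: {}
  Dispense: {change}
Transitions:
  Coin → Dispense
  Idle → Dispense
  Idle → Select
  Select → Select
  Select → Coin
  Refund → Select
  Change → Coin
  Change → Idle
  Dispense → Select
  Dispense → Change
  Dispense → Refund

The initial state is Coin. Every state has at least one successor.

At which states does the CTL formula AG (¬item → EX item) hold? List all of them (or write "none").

none

States satisfying ¬item → EX item: {Idle, Change}.
States satisfying AG (¬item → EX item): ∅.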